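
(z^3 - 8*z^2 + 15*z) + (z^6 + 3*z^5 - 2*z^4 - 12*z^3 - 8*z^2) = z^6 + 3*z^5 - 2*z^4 - 11*z^3 - 16*z^2 + 15*z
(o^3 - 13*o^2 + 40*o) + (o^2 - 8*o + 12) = o^3 - 12*o^2 + 32*o + 12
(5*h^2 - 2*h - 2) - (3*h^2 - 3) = 2*h^2 - 2*h + 1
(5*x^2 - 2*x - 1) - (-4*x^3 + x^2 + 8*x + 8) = 4*x^3 + 4*x^2 - 10*x - 9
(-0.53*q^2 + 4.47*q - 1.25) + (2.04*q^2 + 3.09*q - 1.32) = 1.51*q^2 + 7.56*q - 2.57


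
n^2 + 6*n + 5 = (n + 1)*(n + 5)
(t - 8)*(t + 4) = t^2 - 4*t - 32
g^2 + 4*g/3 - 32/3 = (g - 8/3)*(g + 4)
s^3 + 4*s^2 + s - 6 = (s - 1)*(s + 2)*(s + 3)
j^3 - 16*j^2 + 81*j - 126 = (j - 7)*(j - 6)*(j - 3)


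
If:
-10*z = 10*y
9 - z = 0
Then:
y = -9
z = 9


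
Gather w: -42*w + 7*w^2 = 7*w^2 - 42*w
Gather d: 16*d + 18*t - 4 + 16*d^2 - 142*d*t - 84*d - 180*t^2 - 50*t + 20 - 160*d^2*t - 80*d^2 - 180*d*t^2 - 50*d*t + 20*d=d^2*(-160*t - 64) + d*(-180*t^2 - 192*t - 48) - 180*t^2 - 32*t + 16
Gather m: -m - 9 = -m - 9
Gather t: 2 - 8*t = 2 - 8*t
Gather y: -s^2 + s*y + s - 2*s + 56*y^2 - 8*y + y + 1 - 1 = -s^2 - s + 56*y^2 + y*(s - 7)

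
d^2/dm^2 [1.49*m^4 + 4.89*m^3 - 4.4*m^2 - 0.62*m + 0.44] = 17.88*m^2 + 29.34*m - 8.8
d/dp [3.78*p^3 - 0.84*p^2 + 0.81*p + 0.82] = 11.34*p^2 - 1.68*p + 0.81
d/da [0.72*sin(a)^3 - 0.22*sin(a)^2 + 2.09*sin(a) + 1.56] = (2.16*sin(a)^2 - 0.44*sin(a) + 2.09)*cos(a)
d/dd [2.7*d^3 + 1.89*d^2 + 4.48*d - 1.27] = 8.1*d^2 + 3.78*d + 4.48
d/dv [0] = 0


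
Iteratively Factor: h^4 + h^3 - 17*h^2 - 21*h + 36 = (h - 1)*(h^3 + 2*h^2 - 15*h - 36) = (h - 1)*(h + 3)*(h^2 - h - 12) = (h - 4)*(h - 1)*(h + 3)*(h + 3)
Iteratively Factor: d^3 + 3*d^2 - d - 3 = (d + 1)*(d^2 + 2*d - 3) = (d + 1)*(d + 3)*(d - 1)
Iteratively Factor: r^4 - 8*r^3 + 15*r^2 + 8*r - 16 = (r - 1)*(r^3 - 7*r^2 + 8*r + 16) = (r - 4)*(r - 1)*(r^2 - 3*r - 4) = (r - 4)*(r - 1)*(r + 1)*(r - 4)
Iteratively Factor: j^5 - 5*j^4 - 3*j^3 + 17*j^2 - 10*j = (j - 1)*(j^4 - 4*j^3 - 7*j^2 + 10*j) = (j - 1)^2*(j^3 - 3*j^2 - 10*j) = j*(j - 1)^2*(j^2 - 3*j - 10) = j*(j - 5)*(j - 1)^2*(j + 2)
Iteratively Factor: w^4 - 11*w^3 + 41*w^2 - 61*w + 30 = (w - 1)*(w^3 - 10*w^2 + 31*w - 30) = (w - 3)*(w - 1)*(w^2 - 7*w + 10) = (w - 5)*(w - 3)*(w - 1)*(w - 2)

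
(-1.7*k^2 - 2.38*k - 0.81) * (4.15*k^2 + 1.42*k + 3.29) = -7.055*k^4 - 12.291*k^3 - 12.3341*k^2 - 8.9804*k - 2.6649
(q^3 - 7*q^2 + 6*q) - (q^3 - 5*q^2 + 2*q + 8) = -2*q^2 + 4*q - 8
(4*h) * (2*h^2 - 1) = 8*h^3 - 4*h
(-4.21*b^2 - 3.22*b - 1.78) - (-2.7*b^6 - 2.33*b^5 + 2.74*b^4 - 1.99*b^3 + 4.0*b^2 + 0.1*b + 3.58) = 2.7*b^6 + 2.33*b^5 - 2.74*b^4 + 1.99*b^3 - 8.21*b^2 - 3.32*b - 5.36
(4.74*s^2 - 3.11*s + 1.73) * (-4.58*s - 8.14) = -21.7092*s^3 - 24.3398*s^2 + 17.392*s - 14.0822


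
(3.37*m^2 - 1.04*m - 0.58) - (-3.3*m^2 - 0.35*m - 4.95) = 6.67*m^2 - 0.69*m + 4.37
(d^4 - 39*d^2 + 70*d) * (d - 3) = d^5 - 3*d^4 - 39*d^3 + 187*d^2 - 210*d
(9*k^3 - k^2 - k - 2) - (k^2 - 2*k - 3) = 9*k^3 - 2*k^2 + k + 1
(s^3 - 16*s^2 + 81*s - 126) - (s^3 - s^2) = -15*s^2 + 81*s - 126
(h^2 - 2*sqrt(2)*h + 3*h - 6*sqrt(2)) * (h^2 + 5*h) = h^4 - 2*sqrt(2)*h^3 + 8*h^3 - 16*sqrt(2)*h^2 + 15*h^2 - 30*sqrt(2)*h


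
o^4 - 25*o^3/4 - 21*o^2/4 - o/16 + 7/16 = (o - 7)*(o - 1/4)*(o + 1/2)^2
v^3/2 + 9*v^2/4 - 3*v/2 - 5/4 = (v/2 + 1/4)*(v - 1)*(v + 5)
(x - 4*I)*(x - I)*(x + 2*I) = x^3 - 3*I*x^2 + 6*x - 8*I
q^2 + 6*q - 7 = (q - 1)*(q + 7)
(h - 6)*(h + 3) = h^2 - 3*h - 18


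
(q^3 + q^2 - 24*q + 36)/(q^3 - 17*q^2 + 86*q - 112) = (q^2 + 3*q - 18)/(q^2 - 15*q + 56)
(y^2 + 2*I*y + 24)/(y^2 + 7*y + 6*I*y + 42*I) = (y - 4*I)/(y + 7)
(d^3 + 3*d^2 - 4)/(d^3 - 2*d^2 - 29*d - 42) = (d^2 + d - 2)/(d^2 - 4*d - 21)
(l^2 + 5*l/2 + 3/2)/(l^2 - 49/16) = 8*(2*l^2 + 5*l + 3)/(16*l^2 - 49)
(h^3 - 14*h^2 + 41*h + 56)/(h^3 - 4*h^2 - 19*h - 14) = (h - 8)/(h + 2)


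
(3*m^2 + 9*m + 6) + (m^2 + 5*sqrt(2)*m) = 4*m^2 + 5*sqrt(2)*m + 9*m + 6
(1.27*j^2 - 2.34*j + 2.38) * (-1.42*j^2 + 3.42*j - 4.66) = -1.8034*j^4 + 7.6662*j^3 - 17.3006*j^2 + 19.044*j - 11.0908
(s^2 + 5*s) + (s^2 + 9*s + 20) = 2*s^2 + 14*s + 20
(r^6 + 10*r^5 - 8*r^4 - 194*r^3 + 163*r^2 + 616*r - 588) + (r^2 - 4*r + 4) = r^6 + 10*r^5 - 8*r^4 - 194*r^3 + 164*r^2 + 612*r - 584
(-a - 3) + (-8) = -a - 11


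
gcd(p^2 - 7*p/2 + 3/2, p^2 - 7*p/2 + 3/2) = p^2 - 7*p/2 + 3/2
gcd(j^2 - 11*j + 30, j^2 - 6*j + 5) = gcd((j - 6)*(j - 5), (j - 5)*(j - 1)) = j - 5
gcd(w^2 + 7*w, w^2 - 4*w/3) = w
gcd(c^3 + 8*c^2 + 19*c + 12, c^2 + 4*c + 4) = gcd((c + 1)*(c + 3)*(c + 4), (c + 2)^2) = 1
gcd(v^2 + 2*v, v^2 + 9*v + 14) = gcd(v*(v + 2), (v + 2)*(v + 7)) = v + 2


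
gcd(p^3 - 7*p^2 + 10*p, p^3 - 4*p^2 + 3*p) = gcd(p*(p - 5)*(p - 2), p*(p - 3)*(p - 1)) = p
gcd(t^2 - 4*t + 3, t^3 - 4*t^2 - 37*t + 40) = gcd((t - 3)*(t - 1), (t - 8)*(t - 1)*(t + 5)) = t - 1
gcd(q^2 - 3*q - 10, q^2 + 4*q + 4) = q + 2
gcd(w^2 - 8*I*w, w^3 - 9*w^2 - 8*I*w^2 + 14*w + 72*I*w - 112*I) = w - 8*I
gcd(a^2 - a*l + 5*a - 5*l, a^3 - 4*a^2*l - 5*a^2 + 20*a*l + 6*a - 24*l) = 1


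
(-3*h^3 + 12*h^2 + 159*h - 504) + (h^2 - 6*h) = -3*h^3 + 13*h^2 + 153*h - 504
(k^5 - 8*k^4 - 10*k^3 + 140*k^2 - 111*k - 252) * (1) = k^5 - 8*k^4 - 10*k^3 + 140*k^2 - 111*k - 252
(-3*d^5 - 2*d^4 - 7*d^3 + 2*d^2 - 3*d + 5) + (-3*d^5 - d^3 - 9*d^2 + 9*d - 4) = -6*d^5 - 2*d^4 - 8*d^3 - 7*d^2 + 6*d + 1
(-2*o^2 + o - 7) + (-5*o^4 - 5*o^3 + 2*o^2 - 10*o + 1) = -5*o^4 - 5*o^3 - 9*o - 6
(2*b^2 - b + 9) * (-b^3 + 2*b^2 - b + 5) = -2*b^5 + 5*b^4 - 13*b^3 + 29*b^2 - 14*b + 45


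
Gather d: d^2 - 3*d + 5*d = d^2 + 2*d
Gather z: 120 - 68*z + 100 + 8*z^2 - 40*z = 8*z^2 - 108*z + 220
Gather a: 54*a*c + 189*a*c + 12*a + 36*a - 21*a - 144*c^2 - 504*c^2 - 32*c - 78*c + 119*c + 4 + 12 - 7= a*(243*c + 27) - 648*c^2 + 9*c + 9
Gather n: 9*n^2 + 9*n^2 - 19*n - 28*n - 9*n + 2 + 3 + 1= 18*n^2 - 56*n + 6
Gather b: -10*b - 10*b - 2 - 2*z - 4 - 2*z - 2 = -20*b - 4*z - 8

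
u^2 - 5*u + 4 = (u - 4)*(u - 1)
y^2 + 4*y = y*(y + 4)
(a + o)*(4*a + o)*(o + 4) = 4*a^2*o + 16*a^2 + 5*a*o^2 + 20*a*o + o^3 + 4*o^2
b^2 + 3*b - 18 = (b - 3)*(b + 6)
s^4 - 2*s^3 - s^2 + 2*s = s*(s - 2)*(s - 1)*(s + 1)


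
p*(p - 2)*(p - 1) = p^3 - 3*p^2 + 2*p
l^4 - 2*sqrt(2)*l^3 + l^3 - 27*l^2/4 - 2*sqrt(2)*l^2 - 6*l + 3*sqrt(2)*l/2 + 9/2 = (l - 1/2)*(l + 3/2)*(l - 3*sqrt(2))*(l + sqrt(2))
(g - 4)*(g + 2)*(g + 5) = g^3 + 3*g^2 - 18*g - 40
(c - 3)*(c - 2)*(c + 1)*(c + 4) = c^4 - 15*c^2 + 10*c + 24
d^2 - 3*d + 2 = (d - 2)*(d - 1)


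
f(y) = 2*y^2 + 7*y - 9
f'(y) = 4*y + 7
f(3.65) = 43.20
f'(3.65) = 21.60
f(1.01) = 0.11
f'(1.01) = 11.04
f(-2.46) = -14.12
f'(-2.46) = -2.84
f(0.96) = -0.44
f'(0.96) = 10.84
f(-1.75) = -15.12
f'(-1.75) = 0.00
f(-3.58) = -8.43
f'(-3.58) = -7.32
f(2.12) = 14.83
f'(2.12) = 15.48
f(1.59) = 7.19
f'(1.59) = 13.36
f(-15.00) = 336.00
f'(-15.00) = -53.00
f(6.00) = 105.00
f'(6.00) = 31.00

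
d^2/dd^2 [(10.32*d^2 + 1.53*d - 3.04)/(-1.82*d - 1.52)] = (2.8421709430404e-14*d^2 + 1.4210854715202e-14*d - 19.08208)/(6.028568*d^3 + 15.104544*d^2 + 12.614784*d + 3.511808)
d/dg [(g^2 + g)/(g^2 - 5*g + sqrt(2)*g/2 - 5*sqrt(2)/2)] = 2*(-g*(g + 1)*(4*g - 10 + sqrt(2)) + (2*g + 1)*(2*g^2 - 10*g + sqrt(2)*g - 5*sqrt(2)))/(2*g^2 - 10*g + sqrt(2)*g - 5*sqrt(2))^2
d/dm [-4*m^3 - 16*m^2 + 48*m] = -12*m^2 - 32*m + 48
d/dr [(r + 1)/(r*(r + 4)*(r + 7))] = 2*(-r^3 - 7*r^2 - 11*r - 14)/(r^2*(r^4 + 22*r^3 + 177*r^2 + 616*r + 784))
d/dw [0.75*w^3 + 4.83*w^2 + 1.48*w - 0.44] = 2.25*w^2 + 9.66*w + 1.48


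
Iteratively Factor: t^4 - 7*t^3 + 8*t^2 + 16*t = (t)*(t^3 - 7*t^2 + 8*t + 16) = t*(t - 4)*(t^2 - 3*t - 4) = t*(t - 4)^2*(t + 1)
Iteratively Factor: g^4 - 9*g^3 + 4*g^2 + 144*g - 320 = (g - 4)*(g^3 - 5*g^2 - 16*g + 80) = (g - 5)*(g - 4)*(g^2 - 16) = (g - 5)*(g - 4)^2*(g + 4)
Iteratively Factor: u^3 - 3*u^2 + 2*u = (u - 1)*(u^2 - 2*u) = (u - 2)*(u - 1)*(u)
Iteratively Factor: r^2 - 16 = (r - 4)*(r + 4)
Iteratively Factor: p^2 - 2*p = (p)*(p - 2)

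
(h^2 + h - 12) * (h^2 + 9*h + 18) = h^4 + 10*h^3 + 15*h^2 - 90*h - 216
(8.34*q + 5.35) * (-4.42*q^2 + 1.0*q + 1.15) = -36.8628*q^3 - 15.307*q^2 + 14.941*q + 6.1525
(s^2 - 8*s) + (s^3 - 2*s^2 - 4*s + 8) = s^3 - s^2 - 12*s + 8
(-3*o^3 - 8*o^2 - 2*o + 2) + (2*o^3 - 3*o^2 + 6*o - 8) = -o^3 - 11*o^2 + 4*o - 6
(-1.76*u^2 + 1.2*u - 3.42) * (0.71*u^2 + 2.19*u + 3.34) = -1.2496*u^4 - 3.0024*u^3 - 5.6786*u^2 - 3.4818*u - 11.4228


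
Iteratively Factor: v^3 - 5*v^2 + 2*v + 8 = (v - 4)*(v^2 - v - 2) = (v - 4)*(v - 2)*(v + 1)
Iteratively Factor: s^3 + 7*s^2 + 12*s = (s + 3)*(s^2 + 4*s) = (s + 3)*(s + 4)*(s)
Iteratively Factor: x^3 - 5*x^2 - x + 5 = (x + 1)*(x^2 - 6*x + 5) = (x - 5)*(x + 1)*(x - 1)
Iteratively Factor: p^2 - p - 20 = (p + 4)*(p - 5)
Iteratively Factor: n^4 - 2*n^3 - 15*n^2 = (n)*(n^3 - 2*n^2 - 15*n) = n*(n - 5)*(n^2 + 3*n) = n^2*(n - 5)*(n + 3)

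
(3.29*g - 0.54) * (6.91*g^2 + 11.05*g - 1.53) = 22.7339*g^3 + 32.6231*g^2 - 11.0007*g + 0.8262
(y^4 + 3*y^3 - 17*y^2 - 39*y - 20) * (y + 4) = y^5 + 7*y^4 - 5*y^3 - 107*y^2 - 176*y - 80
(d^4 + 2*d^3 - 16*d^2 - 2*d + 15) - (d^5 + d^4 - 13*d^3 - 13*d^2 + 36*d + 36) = -d^5 + 15*d^3 - 3*d^2 - 38*d - 21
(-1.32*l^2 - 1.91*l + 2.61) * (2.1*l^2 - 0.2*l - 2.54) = -2.772*l^4 - 3.747*l^3 + 9.2158*l^2 + 4.3294*l - 6.6294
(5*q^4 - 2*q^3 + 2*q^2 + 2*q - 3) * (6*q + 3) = 30*q^5 + 3*q^4 + 6*q^3 + 18*q^2 - 12*q - 9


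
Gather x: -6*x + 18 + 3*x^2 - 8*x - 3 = 3*x^2 - 14*x + 15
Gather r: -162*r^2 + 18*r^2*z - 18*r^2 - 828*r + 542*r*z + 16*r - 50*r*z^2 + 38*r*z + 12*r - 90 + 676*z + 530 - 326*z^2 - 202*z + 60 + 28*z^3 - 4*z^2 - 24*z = r^2*(18*z - 180) + r*(-50*z^2 + 580*z - 800) + 28*z^3 - 330*z^2 + 450*z + 500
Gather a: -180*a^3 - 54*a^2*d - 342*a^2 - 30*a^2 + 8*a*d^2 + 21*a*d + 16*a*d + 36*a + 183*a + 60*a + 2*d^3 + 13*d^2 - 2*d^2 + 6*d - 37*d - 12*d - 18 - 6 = -180*a^3 + a^2*(-54*d - 372) + a*(8*d^2 + 37*d + 279) + 2*d^3 + 11*d^2 - 43*d - 24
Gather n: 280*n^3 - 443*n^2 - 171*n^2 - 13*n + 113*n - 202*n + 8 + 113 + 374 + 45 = 280*n^3 - 614*n^2 - 102*n + 540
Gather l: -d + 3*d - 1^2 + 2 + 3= 2*d + 4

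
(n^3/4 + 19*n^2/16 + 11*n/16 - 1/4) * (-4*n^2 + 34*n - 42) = -n^5 + 15*n^4/4 + 217*n^3/8 - 51*n^2/2 - 299*n/8 + 21/2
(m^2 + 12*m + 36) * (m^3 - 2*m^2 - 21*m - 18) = m^5 + 10*m^4 - 9*m^3 - 342*m^2 - 972*m - 648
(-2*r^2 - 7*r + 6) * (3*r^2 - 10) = -6*r^4 - 21*r^3 + 38*r^2 + 70*r - 60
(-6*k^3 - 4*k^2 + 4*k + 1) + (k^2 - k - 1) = -6*k^3 - 3*k^2 + 3*k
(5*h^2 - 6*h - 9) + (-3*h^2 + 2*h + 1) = 2*h^2 - 4*h - 8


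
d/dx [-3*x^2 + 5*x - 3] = 5 - 6*x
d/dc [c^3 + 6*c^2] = 3*c*(c + 4)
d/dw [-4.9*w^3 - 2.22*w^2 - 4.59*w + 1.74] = -14.7*w^2 - 4.44*w - 4.59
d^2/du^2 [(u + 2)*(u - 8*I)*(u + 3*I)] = 6*u + 4 - 10*I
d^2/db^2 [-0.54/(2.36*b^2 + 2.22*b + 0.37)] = (6.015168*b^2 + 5.658336*b - 0.54*(4.72*b + 2.22)*(9.44*b + 4.44) + 0.943056)/(2.36*b^2 + 2.22*b + 0.37)^3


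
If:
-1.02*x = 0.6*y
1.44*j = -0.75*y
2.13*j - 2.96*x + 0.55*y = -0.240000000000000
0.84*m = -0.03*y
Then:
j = 0.11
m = 0.01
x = 0.12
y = -0.20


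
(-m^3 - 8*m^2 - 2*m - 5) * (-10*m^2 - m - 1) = 10*m^5 + 81*m^4 + 29*m^3 + 60*m^2 + 7*m + 5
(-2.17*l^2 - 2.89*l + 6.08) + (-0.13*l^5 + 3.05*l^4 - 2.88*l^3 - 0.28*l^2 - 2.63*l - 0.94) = -0.13*l^5 + 3.05*l^4 - 2.88*l^3 - 2.45*l^2 - 5.52*l + 5.14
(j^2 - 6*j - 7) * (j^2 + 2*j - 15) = j^4 - 4*j^3 - 34*j^2 + 76*j + 105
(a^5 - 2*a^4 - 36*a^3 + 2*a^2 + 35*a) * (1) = a^5 - 2*a^4 - 36*a^3 + 2*a^2 + 35*a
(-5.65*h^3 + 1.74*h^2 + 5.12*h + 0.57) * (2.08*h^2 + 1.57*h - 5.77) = -11.752*h^5 - 5.2513*h^4 + 45.9819*h^3 - 0.815799999999998*h^2 - 28.6475*h - 3.2889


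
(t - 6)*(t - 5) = t^2 - 11*t + 30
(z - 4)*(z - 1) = z^2 - 5*z + 4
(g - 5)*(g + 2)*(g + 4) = g^3 + g^2 - 22*g - 40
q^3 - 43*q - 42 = (q - 7)*(q + 1)*(q + 6)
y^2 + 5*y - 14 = (y - 2)*(y + 7)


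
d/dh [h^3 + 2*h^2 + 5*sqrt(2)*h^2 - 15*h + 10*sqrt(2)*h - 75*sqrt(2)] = 3*h^2 + 4*h + 10*sqrt(2)*h - 15 + 10*sqrt(2)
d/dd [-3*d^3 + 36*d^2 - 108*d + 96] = -9*d^2 + 72*d - 108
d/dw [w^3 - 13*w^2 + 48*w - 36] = 3*w^2 - 26*w + 48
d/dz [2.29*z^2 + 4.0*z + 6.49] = 4.58*z + 4.0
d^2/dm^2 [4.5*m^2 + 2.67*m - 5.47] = 9.00000000000000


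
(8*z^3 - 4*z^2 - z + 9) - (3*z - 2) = 8*z^3 - 4*z^2 - 4*z + 11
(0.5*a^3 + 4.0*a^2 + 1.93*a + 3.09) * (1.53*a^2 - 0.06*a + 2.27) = 0.765*a^5 + 6.09*a^4 + 3.8479*a^3 + 13.6919*a^2 + 4.1957*a + 7.0143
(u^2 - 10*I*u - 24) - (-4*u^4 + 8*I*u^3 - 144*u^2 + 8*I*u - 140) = 4*u^4 - 8*I*u^3 + 145*u^2 - 18*I*u + 116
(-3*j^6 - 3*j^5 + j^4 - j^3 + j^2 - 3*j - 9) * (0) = 0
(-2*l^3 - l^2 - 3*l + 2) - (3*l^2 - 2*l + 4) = -2*l^3 - 4*l^2 - l - 2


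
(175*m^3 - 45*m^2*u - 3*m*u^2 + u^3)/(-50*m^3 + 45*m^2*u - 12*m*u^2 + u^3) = (7*m + u)/(-2*m + u)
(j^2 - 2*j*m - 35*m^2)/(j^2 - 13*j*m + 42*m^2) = (j + 5*m)/(j - 6*m)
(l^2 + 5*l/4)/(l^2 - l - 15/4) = l*(4*l + 5)/(4*l^2 - 4*l - 15)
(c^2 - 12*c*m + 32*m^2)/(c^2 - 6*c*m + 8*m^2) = (c - 8*m)/(c - 2*m)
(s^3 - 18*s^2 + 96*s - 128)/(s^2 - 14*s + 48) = (s^2 - 10*s + 16)/(s - 6)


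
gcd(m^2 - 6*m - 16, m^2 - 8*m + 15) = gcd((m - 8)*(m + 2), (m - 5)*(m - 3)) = 1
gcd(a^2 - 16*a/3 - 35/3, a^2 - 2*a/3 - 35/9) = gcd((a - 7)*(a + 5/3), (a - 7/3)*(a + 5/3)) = a + 5/3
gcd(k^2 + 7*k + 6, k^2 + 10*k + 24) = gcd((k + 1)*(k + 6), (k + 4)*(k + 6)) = k + 6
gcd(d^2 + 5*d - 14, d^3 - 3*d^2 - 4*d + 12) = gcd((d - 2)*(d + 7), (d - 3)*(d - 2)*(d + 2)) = d - 2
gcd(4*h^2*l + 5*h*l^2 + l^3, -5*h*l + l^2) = l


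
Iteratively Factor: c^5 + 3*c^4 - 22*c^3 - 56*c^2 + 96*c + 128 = (c + 4)*(c^4 - c^3 - 18*c^2 + 16*c + 32) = (c - 2)*(c + 4)*(c^3 + c^2 - 16*c - 16) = (c - 4)*(c - 2)*(c + 4)*(c^2 + 5*c + 4) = (c - 4)*(c - 2)*(c + 1)*(c + 4)*(c + 4)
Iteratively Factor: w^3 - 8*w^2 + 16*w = (w)*(w^2 - 8*w + 16) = w*(w - 4)*(w - 4)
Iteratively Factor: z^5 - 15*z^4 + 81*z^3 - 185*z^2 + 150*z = (z - 2)*(z^4 - 13*z^3 + 55*z^2 - 75*z) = (z - 5)*(z - 2)*(z^3 - 8*z^2 + 15*z) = (z - 5)*(z - 3)*(z - 2)*(z^2 - 5*z) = z*(z - 5)*(z - 3)*(z - 2)*(z - 5)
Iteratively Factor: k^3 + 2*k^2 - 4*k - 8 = (k - 2)*(k^2 + 4*k + 4) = (k - 2)*(k + 2)*(k + 2)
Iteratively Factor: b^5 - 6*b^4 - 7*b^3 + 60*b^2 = (b + 3)*(b^4 - 9*b^3 + 20*b^2) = b*(b + 3)*(b^3 - 9*b^2 + 20*b) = b*(b - 5)*(b + 3)*(b^2 - 4*b) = b*(b - 5)*(b - 4)*(b + 3)*(b)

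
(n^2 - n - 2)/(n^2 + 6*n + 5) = (n - 2)/(n + 5)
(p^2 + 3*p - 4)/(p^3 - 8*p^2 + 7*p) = (p + 4)/(p*(p - 7))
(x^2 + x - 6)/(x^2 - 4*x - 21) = (x - 2)/(x - 7)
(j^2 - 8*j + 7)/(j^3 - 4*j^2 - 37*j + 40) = (j - 7)/(j^2 - 3*j - 40)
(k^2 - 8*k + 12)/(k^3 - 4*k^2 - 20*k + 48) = 1/(k + 4)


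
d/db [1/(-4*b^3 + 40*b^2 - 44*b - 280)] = (3*b^2 - 20*b + 11)/(4*(b^3 - 10*b^2 + 11*b + 70)^2)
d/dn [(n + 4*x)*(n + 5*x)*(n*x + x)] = x*(3*n^2 + 18*n*x + 2*n + 20*x^2 + 9*x)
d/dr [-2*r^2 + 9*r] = 9 - 4*r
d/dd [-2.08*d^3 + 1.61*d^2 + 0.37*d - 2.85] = -6.24*d^2 + 3.22*d + 0.37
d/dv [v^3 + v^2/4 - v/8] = 3*v^2 + v/2 - 1/8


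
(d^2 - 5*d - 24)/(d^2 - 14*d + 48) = (d + 3)/(d - 6)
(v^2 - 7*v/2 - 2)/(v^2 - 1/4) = 2*(v - 4)/(2*v - 1)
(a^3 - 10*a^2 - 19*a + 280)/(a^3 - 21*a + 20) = (a^2 - 15*a + 56)/(a^2 - 5*a + 4)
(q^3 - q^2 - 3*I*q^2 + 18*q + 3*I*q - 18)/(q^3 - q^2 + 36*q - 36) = (q + 3*I)/(q + 6*I)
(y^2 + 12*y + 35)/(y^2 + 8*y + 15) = (y + 7)/(y + 3)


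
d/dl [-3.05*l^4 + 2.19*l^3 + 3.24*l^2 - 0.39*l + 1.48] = -12.2*l^3 + 6.57*l^2 + 6.48*l - 0.39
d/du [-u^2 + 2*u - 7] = 2 - 2*u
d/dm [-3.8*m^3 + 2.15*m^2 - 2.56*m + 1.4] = -11.4*m^2 + 4.3*m - 2.56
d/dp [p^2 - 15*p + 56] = 2*p - 15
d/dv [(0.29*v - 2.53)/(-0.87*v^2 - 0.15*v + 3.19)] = (0.2523*v^2 - 4.4022*v + 0.5456)/(0.7569*v^4 + 0.261*v^3 - 5.5281*v^2 - 0.957*v + 10.1761)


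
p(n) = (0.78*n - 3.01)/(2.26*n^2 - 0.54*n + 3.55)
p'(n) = (0.54 - 4.52*n)*(0.78*n - 3.01)/(2.26*n^2 - 0.54*n + 3.55)^2 + 0.78/(2.26*n^2 - 0.54*n + 3.55)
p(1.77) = -0.17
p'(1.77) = 0.21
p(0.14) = -0.82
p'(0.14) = 0.24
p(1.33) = -0.29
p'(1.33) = 0.35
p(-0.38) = -0.81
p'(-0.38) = -0.26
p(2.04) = -0.12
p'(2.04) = 0.15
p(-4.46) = -0.13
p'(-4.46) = -0.04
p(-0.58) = -0.75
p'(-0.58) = -0.34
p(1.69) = -0.19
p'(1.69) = 0.23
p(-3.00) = -0.21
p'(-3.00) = -0.09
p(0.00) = -0.85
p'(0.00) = 0.09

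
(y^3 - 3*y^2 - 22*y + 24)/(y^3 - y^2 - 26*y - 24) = (y - 1)/(y + 1)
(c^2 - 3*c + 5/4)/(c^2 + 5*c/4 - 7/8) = 2*(2*c - 5)/(4*c + 7)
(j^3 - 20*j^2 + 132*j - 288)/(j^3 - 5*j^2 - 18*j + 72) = (j^2 - 14*j + 48)/(j^2 + j - 12)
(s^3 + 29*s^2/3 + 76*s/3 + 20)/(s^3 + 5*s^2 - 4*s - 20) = (s^2 + 23*s/3 + 10)/(s^2 + 3*s - 10)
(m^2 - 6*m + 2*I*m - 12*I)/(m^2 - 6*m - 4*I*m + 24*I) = (m + 2*I)/(m - 4*I)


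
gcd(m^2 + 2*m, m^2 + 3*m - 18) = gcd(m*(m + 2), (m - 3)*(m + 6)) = 1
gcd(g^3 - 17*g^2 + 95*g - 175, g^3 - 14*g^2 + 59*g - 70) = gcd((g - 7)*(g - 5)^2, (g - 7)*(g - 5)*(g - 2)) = g^2 - 12*g + 35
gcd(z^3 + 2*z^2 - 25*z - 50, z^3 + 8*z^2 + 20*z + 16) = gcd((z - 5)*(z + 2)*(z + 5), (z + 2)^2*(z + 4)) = z + 2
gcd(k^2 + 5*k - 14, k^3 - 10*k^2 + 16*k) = k - 2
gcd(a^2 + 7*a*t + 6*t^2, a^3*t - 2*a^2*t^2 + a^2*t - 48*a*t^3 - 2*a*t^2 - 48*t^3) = a + 6*t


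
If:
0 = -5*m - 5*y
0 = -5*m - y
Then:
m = 0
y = 0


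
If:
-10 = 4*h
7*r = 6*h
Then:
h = -5/2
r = -15/7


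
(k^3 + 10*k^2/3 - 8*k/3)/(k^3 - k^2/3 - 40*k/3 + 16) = k*(3*k - 2)/(3*k^2 - 13*k + 12)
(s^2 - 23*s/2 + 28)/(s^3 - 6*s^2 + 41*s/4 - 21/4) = 2*(s - 8)/(2*s^2 - 5*s + 3)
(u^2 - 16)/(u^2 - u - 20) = (u - 4)/(u - 5)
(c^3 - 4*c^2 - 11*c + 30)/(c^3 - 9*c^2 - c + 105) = (c - 2)/(c - 7)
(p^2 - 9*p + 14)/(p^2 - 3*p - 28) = (p - 2)/(p + 4)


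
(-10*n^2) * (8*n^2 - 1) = -80*n^4 + 10*n^2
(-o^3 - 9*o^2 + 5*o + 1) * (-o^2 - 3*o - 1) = o^5 + 12*o^4 + 23*o^3 - 7*o^2 - 8*o - 1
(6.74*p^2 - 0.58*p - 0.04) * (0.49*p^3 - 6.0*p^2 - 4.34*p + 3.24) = 3.3026*p^5 - 40.7242*p^4 - 25.7912*p^3 + 24.5948*p^2 - 1.7056*p - 0.1296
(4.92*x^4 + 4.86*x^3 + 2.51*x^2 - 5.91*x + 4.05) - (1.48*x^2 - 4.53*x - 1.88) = 4.92*x^4 + 4.86*x^3 + 1.03*x^2 - 1.38*x + 5.93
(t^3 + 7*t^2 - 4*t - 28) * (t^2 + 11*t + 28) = t^5 + 18*t^4 + 101*t^3 + 124*t^2 - 420*t - 784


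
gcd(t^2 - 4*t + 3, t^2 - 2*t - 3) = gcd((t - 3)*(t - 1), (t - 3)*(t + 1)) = t - 3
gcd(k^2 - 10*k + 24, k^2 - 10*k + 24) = k^2 - 10*k + 24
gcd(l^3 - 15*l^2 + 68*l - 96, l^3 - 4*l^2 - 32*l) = l - 8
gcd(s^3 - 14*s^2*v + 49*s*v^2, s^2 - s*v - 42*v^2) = s - 7*v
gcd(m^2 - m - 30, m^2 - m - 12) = 1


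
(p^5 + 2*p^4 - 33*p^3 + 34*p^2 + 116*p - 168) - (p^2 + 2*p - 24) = p^5 + 2*p^4 - 33*p^3 + 33*p^2 + 114*p - 144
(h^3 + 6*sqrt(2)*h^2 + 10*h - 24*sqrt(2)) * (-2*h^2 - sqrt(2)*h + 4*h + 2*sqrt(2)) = -2*h^5 - 13*sqrt(2)*h^4 + 4*h^4 - 32*h^3 + 26*sqrt(2)*h^3 + 38*sqrt(2)*h^2 + 64*h^2 - 76*sqrt(2)*h + 48*h - 96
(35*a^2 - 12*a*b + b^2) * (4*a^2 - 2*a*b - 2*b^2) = 140*a^4 - 118*a^3*b - 42*a^2*b^2 + 22*a*b^3 - 2*b^4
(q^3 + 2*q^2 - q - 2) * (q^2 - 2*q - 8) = q^5 - 13*q^3 - 16*q^2 + 12*q + 16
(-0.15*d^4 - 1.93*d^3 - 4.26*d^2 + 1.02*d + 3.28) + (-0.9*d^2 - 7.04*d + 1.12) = -0.15*d^4 - 1.93*d^3 - 5.16*d^2 - 6.02*d + 4.4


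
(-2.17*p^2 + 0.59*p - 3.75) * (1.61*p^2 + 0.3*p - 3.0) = -3.4937*p^4 + 0.2989*p^3 + 0.649499999999999*p^2 - 2.895*p + 11.25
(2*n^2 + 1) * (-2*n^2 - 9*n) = -4*n^4 - 18*n^3 - 2*n^2 - 9*n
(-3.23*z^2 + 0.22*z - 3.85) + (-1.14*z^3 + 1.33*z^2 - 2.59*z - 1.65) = -1.14*z^3 - 1.9*z^2 - 2.37*z - 5.5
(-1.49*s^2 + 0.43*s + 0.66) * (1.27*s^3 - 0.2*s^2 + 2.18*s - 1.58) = -1.8923*s^5 + 0.8441*s^4 - 2.496*s^3 + 3.1596*s^2 + 0.7594*s - 1.0428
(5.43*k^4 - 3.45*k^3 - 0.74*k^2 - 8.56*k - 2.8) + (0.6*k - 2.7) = 5.43*k^4 - 3.45*k^3 - 0.74*k^2 - 7.96*k - 5.5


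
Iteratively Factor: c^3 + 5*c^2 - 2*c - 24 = (c + 4)*(c^2 + c - 6) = (c + 3)*(c + 4)*(c - 2)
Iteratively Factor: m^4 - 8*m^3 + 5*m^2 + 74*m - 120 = (m + 3)*(m^3 - 11*m^2 + 38*m - 40) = (m - 2)*(m + 3)*(m^2 - 9*m + 20) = (m - 5)*(m - 2)*(m + 3)*(m - 4)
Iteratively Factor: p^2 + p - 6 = (p - 2)*(p + 3)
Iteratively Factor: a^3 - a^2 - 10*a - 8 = (a + 1)*(a^2 - 2*a - 8) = (a - 4)*(a + 1)*(a + 2)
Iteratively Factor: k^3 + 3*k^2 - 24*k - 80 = (k + 4)*(k^2 - k - 20) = (k + 4)^2*(k - 5)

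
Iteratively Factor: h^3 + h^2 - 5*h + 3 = (h - 1)*(h^2 + 2*h - 3) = (h - 1)*(h + 3)*(h - 1)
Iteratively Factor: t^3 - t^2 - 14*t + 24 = (t + 4)*(t^2 - 5*t + 6) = (t - 3)*(t + 4)*(t - 2)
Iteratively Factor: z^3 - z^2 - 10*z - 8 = (z + 2)*(z^2 - 3*z - 4) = (z + 1)*(z + 2)*(z - 4)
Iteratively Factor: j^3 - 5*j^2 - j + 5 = (j + 1)*(j^2 - 6*j + 5) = (j - 5)*(j + 1)*(j - 1)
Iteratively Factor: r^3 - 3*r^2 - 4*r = (r + 1)*(r^2 - 4*r) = r*(r + 1)*(r - 4)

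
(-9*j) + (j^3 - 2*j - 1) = j^3 - 11*j - 1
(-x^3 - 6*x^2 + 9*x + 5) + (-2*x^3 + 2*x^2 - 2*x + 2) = -3*x^3 - 4*x^2 + 7*x + 7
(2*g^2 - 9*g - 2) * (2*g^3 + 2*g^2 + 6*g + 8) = 4*g^5 - 14*g^4 - 10*g^3 - 42*g^2 - 84*g - 16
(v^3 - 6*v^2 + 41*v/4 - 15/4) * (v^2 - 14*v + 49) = v^5 - 20*v^4 + 573*v^3/4 - 1765*v^2/4 + 2219*v/4 - 735/4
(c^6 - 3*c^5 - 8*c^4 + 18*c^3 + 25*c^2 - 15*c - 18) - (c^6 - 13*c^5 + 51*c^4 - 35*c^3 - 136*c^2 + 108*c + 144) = 10*c^5 - 59*c^4 + 53*c^3 + 161*c^2 - 123*c - 162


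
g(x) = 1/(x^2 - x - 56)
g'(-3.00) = 0.00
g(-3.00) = -0.02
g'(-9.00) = 0.02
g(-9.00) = 0.03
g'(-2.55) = 0.00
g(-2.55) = -0.02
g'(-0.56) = 0.00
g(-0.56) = -0.02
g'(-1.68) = 0.00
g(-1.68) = -0.02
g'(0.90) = -0.00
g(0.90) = -0.02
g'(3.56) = -0.00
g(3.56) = -0.02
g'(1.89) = -0.00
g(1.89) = -0.02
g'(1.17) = -0.00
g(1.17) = -0.02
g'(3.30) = -0.00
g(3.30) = -0.02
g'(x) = (1 - 2*x)/(x^2 - x - 56)^2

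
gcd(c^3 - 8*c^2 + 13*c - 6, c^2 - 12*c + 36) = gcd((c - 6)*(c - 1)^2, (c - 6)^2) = c - 6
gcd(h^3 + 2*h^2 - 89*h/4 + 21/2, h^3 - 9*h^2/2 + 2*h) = h - 1/2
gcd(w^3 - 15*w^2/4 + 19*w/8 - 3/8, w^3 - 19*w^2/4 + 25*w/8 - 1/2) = w^2 - 3*w/4 + 1/8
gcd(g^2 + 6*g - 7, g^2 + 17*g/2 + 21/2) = g + 7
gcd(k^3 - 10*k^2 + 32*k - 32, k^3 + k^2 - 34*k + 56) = k^2 - 6*k + 8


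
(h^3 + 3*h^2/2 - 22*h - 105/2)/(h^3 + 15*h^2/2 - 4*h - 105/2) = (2*h^2 - 3*h - 35)/(2*h^2 + 9*h - 35)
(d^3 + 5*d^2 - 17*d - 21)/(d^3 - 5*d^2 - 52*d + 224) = (d^2 - 2*d - 3)/(d^2 - 12*d + 32)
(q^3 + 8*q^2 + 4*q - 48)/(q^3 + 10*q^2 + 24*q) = (q - 2)/q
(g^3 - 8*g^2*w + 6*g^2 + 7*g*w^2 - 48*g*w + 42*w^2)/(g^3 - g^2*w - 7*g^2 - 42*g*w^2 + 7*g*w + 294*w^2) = (g^2 - g*w + 6*g - 6*w)/(g^2 + 6*g*w - 7*g - 42*w)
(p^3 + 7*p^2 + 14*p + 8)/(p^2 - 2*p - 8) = (p^2 + 5*p + 4)/(p - 4)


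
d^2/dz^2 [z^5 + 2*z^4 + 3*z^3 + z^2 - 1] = 20*z^3 + 24*z^2 + 18*z + 2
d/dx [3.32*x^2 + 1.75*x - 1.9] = 6.64*x + 1.75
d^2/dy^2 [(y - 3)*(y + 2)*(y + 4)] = 6*y + 6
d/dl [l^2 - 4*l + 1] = 2*l - 4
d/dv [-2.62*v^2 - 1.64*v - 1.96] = -5.24*v - 1.64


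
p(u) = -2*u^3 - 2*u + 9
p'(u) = -6*u^2 - 2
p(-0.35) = 9.79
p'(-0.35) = -2.74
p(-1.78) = 23.84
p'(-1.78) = -21.01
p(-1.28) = 15.75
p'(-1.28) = -11.83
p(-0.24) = 9.51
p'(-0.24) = -2.35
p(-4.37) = 184.65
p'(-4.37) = -116.58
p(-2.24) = 35.96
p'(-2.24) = -32.11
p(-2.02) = 29.52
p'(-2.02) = -26.48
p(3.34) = -72.20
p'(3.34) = -68.93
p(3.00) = -51.00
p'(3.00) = -56.00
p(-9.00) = 1485.00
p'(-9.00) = -488.00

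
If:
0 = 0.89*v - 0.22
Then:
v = 0.25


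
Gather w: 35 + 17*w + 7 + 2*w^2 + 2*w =2*w^2 + 19*w + 42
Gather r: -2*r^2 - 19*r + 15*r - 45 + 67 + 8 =-2*r^2 - 4*r + 30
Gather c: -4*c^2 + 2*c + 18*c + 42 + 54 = -4*c^2 + 20*c + 96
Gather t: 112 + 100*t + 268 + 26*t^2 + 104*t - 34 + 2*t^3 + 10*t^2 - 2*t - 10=2*t^3 + 36*t^2 + 202*t + 336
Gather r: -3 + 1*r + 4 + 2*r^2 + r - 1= 2*r^2 + 2*r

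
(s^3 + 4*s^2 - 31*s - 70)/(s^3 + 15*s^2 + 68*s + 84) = (s - 5)/(s + 6)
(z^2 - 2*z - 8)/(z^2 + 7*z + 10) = (z - 4)/(z + 5)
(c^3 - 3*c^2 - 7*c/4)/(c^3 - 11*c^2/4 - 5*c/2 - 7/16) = 4*c/(4*c + 1)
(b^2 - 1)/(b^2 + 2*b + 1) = (b - 1)/(b + 1)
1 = 1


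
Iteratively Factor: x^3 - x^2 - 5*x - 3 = (x + 1)*(x^2 - 2*x - 3) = (x + 1)^2*(x - 3)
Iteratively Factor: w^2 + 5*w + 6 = (w + 2)*(w + 3)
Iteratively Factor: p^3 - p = (p)*(p^2 - 1) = p*(p + 1)*(p - 1)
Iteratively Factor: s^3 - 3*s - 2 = (s - 2)*(s^2 + 2*s + 1) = (s - 2)*(s + 1)*(s + 1)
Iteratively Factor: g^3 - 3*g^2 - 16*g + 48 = (g - 3)*(g^2 - 16) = (g - 4)*(g - 3)*(g + 4)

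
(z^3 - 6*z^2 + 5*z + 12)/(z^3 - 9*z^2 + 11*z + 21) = (z - 4)/(z - 7)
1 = 1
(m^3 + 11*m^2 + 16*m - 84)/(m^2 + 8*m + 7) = (m^2 + 4*m - 12)/(m + 1)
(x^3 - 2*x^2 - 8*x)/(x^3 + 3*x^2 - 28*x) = (x + 2)/(x + 7)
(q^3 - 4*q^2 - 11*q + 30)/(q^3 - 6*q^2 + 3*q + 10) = (q + 3)/(q + 1)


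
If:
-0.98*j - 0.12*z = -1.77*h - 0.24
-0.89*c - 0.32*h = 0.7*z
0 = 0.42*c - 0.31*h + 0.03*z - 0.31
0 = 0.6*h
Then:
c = 0.81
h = 0.00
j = 0.37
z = -1.03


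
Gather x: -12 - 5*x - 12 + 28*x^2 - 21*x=28*x^2 - 26*x - 24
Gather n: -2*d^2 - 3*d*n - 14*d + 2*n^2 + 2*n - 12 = -2*d^2 - 14*d + 2*n^2 + n*(2 - 3*d) - 12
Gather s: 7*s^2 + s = 7*s^2 + s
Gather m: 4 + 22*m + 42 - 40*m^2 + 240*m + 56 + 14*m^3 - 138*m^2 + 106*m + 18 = 14*m^3 - 178*m^2 + 368*m + 120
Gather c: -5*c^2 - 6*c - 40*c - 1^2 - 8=-5*c^2 - 46*c - 9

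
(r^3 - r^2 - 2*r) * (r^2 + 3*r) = r^5 + 2*r^4 - 5*r^3 - 6*r^2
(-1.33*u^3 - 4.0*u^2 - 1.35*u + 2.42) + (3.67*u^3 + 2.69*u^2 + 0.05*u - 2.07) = 2.34*u^3 - 1.31*u^2 - 1.3*u + 0.35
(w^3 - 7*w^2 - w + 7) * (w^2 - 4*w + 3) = w^5 - 11*w^4 + 30*w^3 - 10*w^2 - 31*w + 21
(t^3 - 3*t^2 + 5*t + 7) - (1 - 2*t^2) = t^3 - t^2 + 5*t + 6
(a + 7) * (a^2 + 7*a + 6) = a^3 + 14*a^2 + 55*a + 42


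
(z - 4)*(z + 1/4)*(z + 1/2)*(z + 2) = z^4 - 5*z^3/4 - 75*z^2/8 - 25*z/4 - 1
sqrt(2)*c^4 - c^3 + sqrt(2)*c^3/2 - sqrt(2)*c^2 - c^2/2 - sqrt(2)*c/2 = c*(c - sqrt(2))*(c + sqrt(2)/2)*(sqrt(2)*c + sqrt(2)/2)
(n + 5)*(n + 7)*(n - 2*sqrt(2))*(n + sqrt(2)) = n^4 - sqrt(2)*n^3 + 12*n^3 - 12*sqrt(2)*n^2 + 31*n^2 - 35*sqrt(2)*n - 48*n - 140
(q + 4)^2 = q^2 + 8*q + 16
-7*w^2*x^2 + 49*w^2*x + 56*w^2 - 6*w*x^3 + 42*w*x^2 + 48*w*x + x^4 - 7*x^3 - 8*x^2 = (-7*w + x)*(w + x)*(x - 8)*(x + 1)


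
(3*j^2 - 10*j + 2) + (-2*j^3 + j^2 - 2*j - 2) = -2*j^3 + 4*j^2 - 12*j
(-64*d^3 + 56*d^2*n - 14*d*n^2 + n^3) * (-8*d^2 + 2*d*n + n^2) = 512*d^5 - 576*d^4*n + 160*d^3*n^2 + 20*d^2*n^3 - 12*d*n^4 + n^5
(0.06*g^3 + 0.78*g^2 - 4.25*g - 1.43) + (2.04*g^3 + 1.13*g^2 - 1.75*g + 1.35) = 2.1*g^3 + 1.91*g^2 - 6.0*g - 0.0799999999999998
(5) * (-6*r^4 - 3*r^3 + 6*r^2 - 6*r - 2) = -30*r^4 - 15*r^3 + 30*r^2 - 30*r - 10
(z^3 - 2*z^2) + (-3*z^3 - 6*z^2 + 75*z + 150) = -2*z^3 - 8*z^2 + 75*z + 150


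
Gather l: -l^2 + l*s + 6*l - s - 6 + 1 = -l^2 + l*(s + 6) - s - 5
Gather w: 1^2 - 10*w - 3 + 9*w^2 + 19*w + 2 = 9*w^2 + 9*w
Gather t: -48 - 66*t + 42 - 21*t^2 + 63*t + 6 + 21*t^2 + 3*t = 0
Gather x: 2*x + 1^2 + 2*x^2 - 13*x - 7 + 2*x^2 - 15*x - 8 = 4*x^2 - 26*x - 14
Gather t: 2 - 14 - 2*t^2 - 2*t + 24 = -2*t^2 - 2*t + 12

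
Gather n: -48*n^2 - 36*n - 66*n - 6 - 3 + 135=-48*n^2 - 102*n + 126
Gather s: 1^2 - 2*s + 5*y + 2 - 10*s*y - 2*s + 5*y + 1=s*(-10*y - 4) + 10*y + 4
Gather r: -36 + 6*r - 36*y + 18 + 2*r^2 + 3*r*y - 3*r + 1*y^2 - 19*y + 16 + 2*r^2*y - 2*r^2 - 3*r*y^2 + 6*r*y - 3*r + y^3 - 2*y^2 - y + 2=2*r^2*y + r*(-3*y^2 + 9*y) + y^3 - y^2 - 56*y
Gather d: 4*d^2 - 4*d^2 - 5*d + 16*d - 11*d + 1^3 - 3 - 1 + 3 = 0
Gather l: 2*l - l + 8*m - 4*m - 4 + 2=l + 4*m - 2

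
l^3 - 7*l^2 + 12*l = l*(l - 4)*(l - 3)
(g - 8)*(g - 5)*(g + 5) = g^3 - 8*g^2 - 25*g + 200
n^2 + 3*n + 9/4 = (n + 3/2)^2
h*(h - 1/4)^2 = h^3 - h^2/2 + h/16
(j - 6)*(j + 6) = j^2 - 36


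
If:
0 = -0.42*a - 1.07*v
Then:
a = -2.54761904761905*v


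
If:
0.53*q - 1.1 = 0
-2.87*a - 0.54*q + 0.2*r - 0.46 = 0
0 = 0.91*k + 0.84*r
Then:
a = 0.0696864111498258*r - 0.550785615672868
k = -0.923076923076923*r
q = 2.08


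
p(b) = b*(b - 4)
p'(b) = 2*b - 4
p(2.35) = -3.88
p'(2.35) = 0.70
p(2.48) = -3.77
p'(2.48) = 0.96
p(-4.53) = 38.64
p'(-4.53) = -13.06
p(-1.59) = 8.89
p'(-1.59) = -7.18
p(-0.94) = 4.64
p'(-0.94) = -5.88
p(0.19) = -0.72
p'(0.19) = -3.62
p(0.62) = -2.10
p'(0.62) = -2.76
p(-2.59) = 17.07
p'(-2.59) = -9.18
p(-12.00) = 192.00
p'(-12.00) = -28.00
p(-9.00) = 117.00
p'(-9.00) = -22.00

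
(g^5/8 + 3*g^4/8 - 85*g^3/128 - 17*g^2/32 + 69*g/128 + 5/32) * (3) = 3*g^5/8 + 9*g^4/8 - 255*g^3/128 - 51*g^2/32 + 207*g/128 + 15/32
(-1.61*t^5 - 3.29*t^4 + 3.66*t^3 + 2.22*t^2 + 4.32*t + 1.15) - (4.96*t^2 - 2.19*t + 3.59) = -1.61*t^5 - 3.29*t^4 + 3.66*t^3 - 2.74*t^2 + 6.51*t - 2.44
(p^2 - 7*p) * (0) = 0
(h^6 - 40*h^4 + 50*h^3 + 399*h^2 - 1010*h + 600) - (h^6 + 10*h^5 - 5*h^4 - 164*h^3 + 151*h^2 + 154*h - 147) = -10*h^5 - 35*h^4 + 214*h^3 + 248*h^2 - 1164*h + 747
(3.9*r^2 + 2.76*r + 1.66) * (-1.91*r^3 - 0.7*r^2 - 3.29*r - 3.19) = -7.449*r^5 - 8.0016*r^4 - 17.9336*r^3 - 22.6834*r^2 - 14.2658*r - 5.2954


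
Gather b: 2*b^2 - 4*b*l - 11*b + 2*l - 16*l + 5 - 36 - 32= 2*b^2 + b*(-4*l - 11) - 14*l - 63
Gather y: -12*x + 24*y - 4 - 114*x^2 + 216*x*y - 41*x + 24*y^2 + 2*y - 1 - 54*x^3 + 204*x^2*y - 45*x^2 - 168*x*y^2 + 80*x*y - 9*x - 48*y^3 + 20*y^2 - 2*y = -54*x^3 - 159*x^2 - 62*x - 48*y^3 + y^2*(44 - 168*x) + y*(204*x^2 + 296*x + 24) - 5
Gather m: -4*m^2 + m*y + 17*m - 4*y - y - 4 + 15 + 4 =-4*m^2 + m*(y + 17) - 5*y + 15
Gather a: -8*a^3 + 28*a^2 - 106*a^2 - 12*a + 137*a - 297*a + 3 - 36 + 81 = -8*a^3 - 78*a^2 - 172*a + 48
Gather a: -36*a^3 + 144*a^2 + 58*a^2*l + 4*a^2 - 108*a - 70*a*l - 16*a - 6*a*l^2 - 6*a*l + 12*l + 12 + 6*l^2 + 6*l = -36*a^3 + a^2*(58*l + 148) + a*(-6*l^2 - 76*l - 124) + 6*l^2 + 18*l + 12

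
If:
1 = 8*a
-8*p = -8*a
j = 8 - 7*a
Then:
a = 1/8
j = 57/8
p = 1/8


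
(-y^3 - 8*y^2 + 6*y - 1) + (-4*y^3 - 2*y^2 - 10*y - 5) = -5*y^3 - 10*y^2 - 4*y - 6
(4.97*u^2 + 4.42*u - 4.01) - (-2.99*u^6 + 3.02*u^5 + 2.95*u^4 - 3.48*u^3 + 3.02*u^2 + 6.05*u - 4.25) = 2.99*u^6 - 3.02*u^5 - 2.95*u^4 + 3.48*u^3 + 1.95*u^2 - 1.63*u + 0.24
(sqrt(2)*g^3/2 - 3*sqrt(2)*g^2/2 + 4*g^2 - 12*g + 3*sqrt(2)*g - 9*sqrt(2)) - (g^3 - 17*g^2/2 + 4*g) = -g^3 + sqrt(2)*g^3/2 - 3*sqrt(2)*g^2/2 + 25*g^2/2 - 16*g + 3*sqrt(2)*g - 9*sqrt(2)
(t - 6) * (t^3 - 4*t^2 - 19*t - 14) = t^4 - 10*t^3 + 5*t^2 + 100*t + 84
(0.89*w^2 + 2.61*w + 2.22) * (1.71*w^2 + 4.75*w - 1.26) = 1.5219*w^4 + 8.6906*w^3 + 15.0723*w^2 + 7.2564*w - 2.7972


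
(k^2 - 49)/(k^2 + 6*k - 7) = (k - 7)/(k - 1)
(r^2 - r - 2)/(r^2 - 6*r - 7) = (r - 2)/(r - 7)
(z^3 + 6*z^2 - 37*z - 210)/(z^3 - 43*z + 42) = (z + 5)/(z - 1)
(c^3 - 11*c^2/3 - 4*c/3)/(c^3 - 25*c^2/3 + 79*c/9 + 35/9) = 3*c*(c - 4)/(3*c^2 - 26*c + 35)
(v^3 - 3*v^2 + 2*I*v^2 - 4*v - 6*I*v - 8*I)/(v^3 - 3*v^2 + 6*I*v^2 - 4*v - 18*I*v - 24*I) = (v + 2*I)/(v + 6*I)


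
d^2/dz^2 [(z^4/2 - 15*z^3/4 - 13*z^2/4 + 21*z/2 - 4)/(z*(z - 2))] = (z^6 - 6*z^5 + 12*z^4 - 22*z^3 - 24*z^2 + 48*z - 32)/(z^3*(z^3 - 6*z^2 + 12*z - 8))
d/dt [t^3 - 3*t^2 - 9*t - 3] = 3*t^2 - 6*t - 9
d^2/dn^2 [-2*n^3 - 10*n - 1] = -12*n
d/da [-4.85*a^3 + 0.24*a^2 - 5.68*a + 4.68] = -14.55*a^2 + 0.48*a - 5.68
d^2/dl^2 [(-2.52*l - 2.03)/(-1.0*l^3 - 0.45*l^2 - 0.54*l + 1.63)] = (15.12*l^5 + 31.164*l^4 + 12.915*l^3 + 58.33485*l^2 + 33.90366*l + 8.598114)/(1.0*l^9 + 1.35*l^8 + 2.2275*l^7 - 3.340875*l^6 - 3.19815*l^5 - 5.877765*l^4 + 5.751624*l^3 + 2.160891*l^2 + 4.304178*l - 4.330747)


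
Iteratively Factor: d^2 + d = (d)*(d + 1)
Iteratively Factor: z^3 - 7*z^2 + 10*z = (z)*(z^2 - 7*z + 10) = z*(z - 2)*(z - 5)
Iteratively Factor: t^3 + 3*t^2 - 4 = (t + 2)*(t^2 + t - 2) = (t - 1)*(t + 2)*(t + 2)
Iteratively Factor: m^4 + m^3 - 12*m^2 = (m - 3)*(m^3 + 4*m^2) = m*(m - 3)*(m^2 + 4*m) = m^2*(m - 3)*(m + 4)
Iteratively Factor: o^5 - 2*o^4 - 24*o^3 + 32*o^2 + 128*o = (o)*(o^4 - 2*o^3 - 24*o^2 + 32*o + 128) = o*(o - 4)*(o^3 + 2*o^2 - 16*o - 32) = o*(o - 4)*(o + 2)*(o^2 - 16) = o*(o - 4)*(o + 2)*(o + 4)*(o - 4)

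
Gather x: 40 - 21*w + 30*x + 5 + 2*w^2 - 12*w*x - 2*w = 2*w^2 - 23*w + x*(30 - 12*w) + 45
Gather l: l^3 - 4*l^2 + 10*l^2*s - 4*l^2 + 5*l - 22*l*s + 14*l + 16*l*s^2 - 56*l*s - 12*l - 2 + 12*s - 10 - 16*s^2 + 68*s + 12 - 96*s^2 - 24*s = l^3 + l^2*(10*s - 8) + l*(16*s^2 - 78*s + 7) - 112*s^2 + 56*s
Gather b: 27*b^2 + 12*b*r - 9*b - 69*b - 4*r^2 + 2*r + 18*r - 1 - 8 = 27*b^2 + b*(12*r - 78) - 4*r^2 + 20*r - 9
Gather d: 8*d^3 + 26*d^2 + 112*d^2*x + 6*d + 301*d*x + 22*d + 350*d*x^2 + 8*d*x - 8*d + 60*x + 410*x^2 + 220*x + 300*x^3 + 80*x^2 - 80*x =8*d^3 + d^2*(112*x + 26) + d*(350*x^2 + 309*x + 20) + 300*x^3 + 490*x^2 + 200*x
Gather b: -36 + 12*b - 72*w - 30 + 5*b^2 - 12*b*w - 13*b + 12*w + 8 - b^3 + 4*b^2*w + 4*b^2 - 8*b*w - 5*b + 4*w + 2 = -b^3 + b^2*(4*w + 9) + b*(-20*w - 6) - 56*w - 56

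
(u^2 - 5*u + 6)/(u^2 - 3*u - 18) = (-u^2 + 5*u - 6)/(-u^2 + 3*u + 18)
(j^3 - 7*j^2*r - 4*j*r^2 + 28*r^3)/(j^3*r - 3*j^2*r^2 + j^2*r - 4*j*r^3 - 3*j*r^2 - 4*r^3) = (-j^3 + 7*j^2*r + 4*j*r^2 - 28*r^3)/(r*(-j^3 + 3*j^2*r - j^2 + 4*j*r^2 + 3*j*r + 4*r^2))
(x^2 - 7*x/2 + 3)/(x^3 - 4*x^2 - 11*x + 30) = (x - 3/2)/(x^2 - 2*x - 15)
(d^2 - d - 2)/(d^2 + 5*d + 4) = (d - 2)/(d + 4)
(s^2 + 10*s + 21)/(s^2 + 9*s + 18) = (s + 7)/(s + 6)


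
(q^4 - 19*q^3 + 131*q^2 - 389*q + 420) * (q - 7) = q^5 - 26*q^4 + 264*q^3 - 1306*q^2 + 3143*q - 2940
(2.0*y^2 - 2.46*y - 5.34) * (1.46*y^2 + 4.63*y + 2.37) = 2.92*y^4 + 5.6684*y^3 - 14.4462*y^2 - 30.5544*y - 12.6558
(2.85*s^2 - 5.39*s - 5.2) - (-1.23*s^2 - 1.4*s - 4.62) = 4.08*s^2 - 3.99*s - 0.58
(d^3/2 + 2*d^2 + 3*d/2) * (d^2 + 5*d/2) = d^5/2 + 13*d^4/4 + 13*d^3/2 + 15*d^2/4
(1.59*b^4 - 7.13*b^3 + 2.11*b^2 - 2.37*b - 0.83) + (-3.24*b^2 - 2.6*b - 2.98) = 1.59*b^4 - 7.13*b^3 - 1.13*b^2 - 4.97*b - 3.81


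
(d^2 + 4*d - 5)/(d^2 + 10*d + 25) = (d - 1)/(d + 5)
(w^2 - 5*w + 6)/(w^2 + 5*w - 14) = (w - 3)/(w + 7)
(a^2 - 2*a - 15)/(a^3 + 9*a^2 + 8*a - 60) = (a^2 - 2*a - 15)/(a^3 + 9*a^2 + 8*a - 60)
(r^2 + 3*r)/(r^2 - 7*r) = (r + 3)/(r - 7)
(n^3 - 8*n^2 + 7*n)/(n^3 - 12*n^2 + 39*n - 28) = n/(n - 4)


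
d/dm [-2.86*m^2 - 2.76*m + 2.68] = -5.72*m - 2.76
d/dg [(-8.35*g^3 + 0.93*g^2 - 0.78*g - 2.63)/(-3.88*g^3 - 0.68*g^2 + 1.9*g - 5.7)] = (-1.4210854715202e-14*g^5 + 9.2864*g^4 - 37.7828*g^3 + 113.4084*g^2 - 14.1788*g + 9.443)/(15.0544*g^6 + 5.2768*g^5 - 14.2816*g^4 + 41.648*g^3 + 11.362*g^2 - 21.66*g + 32.49)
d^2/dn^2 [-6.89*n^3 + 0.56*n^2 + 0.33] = 1.12 - 41.34*n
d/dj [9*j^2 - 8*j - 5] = 18*j - 8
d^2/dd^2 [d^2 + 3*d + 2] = 2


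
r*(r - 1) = r^2 - r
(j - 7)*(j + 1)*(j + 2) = j^3 - 4*j^2 - 19*j - 14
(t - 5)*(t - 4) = t^2 - 9*t + 20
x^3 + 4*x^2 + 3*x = x*(x + 1)*(x + 3)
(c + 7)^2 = c^2 + 14*c + 49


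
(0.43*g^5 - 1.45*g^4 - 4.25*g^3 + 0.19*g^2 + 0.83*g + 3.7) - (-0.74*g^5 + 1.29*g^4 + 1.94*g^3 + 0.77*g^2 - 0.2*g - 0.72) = 1.17*g^5 - 2.74*g^4 - 6.19*g^3 - 0.58*g^2 + 1.03*g + 4.42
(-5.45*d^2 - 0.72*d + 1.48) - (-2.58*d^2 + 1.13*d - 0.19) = -2.87*d^2 - 1.85*d + 1.67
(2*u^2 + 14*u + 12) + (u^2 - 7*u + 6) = 3*u^2 + 7*u + 18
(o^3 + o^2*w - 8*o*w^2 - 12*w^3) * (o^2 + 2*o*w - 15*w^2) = o^5 + 3*o^4*w - 21*o^3*w^2 - 43*o^2*w^3 + 96*o*w^4 + 180*w^5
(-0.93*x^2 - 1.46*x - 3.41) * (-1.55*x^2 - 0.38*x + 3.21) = 1.4415*x^4 + 2.6164*x^3 + 2.855*x^2 - 3.3908*x - 10.9461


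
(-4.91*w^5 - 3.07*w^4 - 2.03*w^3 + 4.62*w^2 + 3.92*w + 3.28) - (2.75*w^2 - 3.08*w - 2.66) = -4.91*w^5 - 3.07*w^4 - 2.03*w^3 + 1.87*w^2 + 7.0*w + 5.94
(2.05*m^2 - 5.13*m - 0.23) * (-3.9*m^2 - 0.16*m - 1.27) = -7.995*m^4 + 19.679*m^3 - 0.8857*m^2 + 6.5519*m + 0.2921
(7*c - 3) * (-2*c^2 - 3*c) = -14*c^3 - 15*c^2 + 9*c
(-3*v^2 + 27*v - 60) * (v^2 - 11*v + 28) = -3*v^4 + 60*v^3 - 441*v^2 + 1416*v - 1680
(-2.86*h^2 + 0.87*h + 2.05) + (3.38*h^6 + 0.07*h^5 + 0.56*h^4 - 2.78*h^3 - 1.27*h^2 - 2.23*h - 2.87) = 3.38*h^6 + 0.07*h^5 + 0.56*h^4 - 2.78*h^3 - 4.13*h^2 - 1.36*h - 0.82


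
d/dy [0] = 0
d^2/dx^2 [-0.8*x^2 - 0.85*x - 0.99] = -1.60000000000000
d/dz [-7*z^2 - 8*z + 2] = -14*z - 8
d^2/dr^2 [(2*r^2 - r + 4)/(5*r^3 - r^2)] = 2*(50*r^4 - 75*r^3 + 615*r^2 - 161*r + 12)/(r^4*(125*r^3 - 75*r^2 + 15*r - 1))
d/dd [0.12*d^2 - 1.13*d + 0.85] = 0.24*d - 1.13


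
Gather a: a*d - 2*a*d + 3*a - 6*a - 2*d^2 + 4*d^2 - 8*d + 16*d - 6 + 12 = a*(-d - 3) + 2*d^2 + 8*d + 6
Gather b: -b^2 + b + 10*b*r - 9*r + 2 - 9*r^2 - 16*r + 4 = -b^2 + b*(10*r + 1) - 9*r^2 - 25*r + 6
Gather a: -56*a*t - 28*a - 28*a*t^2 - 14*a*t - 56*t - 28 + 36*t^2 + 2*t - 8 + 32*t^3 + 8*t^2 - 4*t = a*(-28*t^2 - 70*t - 28) + 32*t^3 + 44*t^2 - 58*t - 36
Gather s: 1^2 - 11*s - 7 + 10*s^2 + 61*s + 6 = 10*s^2 + 50*s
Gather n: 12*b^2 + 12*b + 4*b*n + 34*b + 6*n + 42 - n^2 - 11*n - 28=12*b^2 + 46*b - n^2 + n*(4*b - 5) + 14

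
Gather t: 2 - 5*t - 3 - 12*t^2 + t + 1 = -12*t^2 - 4*t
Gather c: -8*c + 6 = 6 - 8*c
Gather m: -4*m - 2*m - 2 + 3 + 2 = 3 - 6*m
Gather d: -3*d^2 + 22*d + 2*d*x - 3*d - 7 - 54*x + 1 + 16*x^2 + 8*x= -3*d^2 + d*(2*x + 19) + 16*x^2 - 46*x - 6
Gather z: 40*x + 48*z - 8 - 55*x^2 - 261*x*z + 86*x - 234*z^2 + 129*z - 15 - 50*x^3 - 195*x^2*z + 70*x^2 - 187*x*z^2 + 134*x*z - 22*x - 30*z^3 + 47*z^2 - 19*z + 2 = -50*x^3 + 15*x^2 + 104*x - 30*z^3 + z^2*(-187*x - 187) + z*(-195*x^2 - 127*x + 158) - 21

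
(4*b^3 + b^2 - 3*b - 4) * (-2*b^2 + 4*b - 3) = -8*b^5 + 14*b^4 - 2*b^3 - 7*b^2 - 7*b + 12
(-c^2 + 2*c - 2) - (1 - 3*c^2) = 2*c^2 + 2*c - 3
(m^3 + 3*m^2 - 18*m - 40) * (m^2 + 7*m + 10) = m^5 + 10*m^4 + 13*m^3 - 136*m^2 - 460*m - 400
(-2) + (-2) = -4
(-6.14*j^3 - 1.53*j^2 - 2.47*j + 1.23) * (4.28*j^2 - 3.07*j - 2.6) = -26.2792*j^5 + 12.3014*j^4 + 10.0895*j^3 + 16.8253*j^2 + 2.6459*j - 3.198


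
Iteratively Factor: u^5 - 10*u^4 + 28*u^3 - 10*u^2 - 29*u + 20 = (u + 1)*(u^4 - 11*u^3 + 39*u^2 - 49*u + 20) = (u - 1)*(u + 1)*(u^3 - 10*u^2 + 29*u - 20) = (u - 4)*(u - 1)*(u + 1)*(u^2 - 6*u + 5) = (u - 4)*(u - 1)^2*(u + 1)*(u - 5)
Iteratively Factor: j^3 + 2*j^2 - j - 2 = (j - 1)*(j^2 + 3*j + 2) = (j - 1)*(j + 1)*(j + 2)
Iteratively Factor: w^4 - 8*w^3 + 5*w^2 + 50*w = (w)*(w^3 - 8*w^2 + 5*w + 50) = w*(w + 2)*(w^2 - 10*w + 25) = w*(w - 5)*(w + 2)*(w - 5)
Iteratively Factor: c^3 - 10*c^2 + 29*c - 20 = (c - 5)*(c^2 - 5*c + 4) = (c - 5)*(c - 1)*(c - 4)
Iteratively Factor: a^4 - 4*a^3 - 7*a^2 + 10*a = (a + 2)*(a^3 - 6*a^2 + 5*a) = (a - 5)*(a + 2)*(a^2 - a) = a*(a - 5)*(a + 2)*(a - 1)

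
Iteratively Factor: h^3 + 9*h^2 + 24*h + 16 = (h + 4)*(h^2 + 5*h + 4) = (h + 4)^2*(h + 1)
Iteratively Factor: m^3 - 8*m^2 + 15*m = (m)*(m^2 - 8*m + 15) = m*(m - 3)*(m - 5)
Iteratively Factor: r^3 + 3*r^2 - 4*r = (r - 1)*(r^2 + 4*r) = (r - 1)*(r + 4)*(r)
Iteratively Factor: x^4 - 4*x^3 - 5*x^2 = (x - 5)*(x^3 + x^2) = x*(x - 5)*(x^2 + x) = x*(x - 5)*(x + 1)*(x)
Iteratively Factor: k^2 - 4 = (k - 2)*(k + 2)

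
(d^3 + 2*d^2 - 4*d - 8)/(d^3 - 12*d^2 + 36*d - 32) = (d^2 + 4*d + 4)/(d^2 - 10*d + 16)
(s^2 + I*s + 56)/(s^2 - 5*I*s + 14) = (s + 8*I)/(s + 2*I)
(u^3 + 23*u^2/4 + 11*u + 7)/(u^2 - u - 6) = (4*u^2 + 15*u + 14)/(4*(u - 3))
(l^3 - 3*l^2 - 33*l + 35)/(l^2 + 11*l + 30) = (l^2 - 8*l + 7)/(l + 6)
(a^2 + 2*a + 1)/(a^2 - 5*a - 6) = (a + 1)/(a - 6)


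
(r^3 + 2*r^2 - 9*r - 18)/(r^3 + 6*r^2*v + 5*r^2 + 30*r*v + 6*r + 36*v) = (r - 3)/(r + 6*v)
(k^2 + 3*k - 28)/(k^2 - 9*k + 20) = (k + 7)/(k - 5)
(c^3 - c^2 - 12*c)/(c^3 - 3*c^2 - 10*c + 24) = c/(c - 2)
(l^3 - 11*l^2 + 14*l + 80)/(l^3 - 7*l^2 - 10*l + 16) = (l - 5)/(l - 1)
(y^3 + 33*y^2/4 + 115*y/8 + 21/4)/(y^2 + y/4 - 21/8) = (2*y^2 + 13*y + 6)/(2*y - 3)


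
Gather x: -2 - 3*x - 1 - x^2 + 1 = -x^2 - 3*x - 2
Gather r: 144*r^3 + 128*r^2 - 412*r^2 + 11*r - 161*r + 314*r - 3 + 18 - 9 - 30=144*r^3 - 284*r^2 + 164*r - 24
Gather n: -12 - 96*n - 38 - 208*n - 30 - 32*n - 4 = -336*n - 84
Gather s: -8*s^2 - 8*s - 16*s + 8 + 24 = -8*s^2 - 24*s + 32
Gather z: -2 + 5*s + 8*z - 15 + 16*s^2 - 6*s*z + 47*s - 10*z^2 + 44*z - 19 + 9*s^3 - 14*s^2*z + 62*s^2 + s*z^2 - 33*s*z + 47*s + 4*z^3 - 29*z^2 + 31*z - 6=9*s^3 + 78*s^2 + 99*s + 4*z^3 + z^2*(s - 39) + z*(-14*s^2 - 39*s + 83) - 42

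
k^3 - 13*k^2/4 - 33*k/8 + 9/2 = (k - 4)*(k - 3/4)*(k + 3/2)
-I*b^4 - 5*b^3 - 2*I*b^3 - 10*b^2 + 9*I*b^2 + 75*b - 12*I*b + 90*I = (b - 3)*(b + 5)*(b - 6*I)*(-I*b + 1)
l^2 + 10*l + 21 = (l + 3)*(l + 7)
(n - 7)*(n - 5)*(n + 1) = n^3 - 11*n^2 + 23*n + 35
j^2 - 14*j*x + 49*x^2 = (j - 7*x)^2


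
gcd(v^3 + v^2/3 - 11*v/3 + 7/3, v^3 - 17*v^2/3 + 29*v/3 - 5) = v - 1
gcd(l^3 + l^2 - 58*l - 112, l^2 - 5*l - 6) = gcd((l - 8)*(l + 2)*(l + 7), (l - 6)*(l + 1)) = 1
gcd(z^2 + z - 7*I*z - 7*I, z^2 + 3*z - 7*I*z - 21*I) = z - 7*I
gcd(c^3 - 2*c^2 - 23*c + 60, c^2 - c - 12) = c - 4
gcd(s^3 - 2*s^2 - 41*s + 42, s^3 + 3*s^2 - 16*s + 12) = s^2 + 5*s - 6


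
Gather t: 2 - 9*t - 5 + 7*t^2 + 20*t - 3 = 7*t^2 + 11*t - 6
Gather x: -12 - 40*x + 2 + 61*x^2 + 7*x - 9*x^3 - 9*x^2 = -9*x^3 + 52*x^2 - 33*x - 10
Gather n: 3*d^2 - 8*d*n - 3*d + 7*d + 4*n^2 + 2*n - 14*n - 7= 3*d^2 + 4*d + 4*n^2 + n*(-8*d - 12) - 7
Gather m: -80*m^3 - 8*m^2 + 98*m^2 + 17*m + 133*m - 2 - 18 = -80*m^3 + 90*m^2 + 150*m - 20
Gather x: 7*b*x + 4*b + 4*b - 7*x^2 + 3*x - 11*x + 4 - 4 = 8*b - 7*x^2 + x*(7*b - 8)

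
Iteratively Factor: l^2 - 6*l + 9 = (l - 3)*(l - 3)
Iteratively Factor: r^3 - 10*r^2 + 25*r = (r)*(r^2 - 10*r + 25) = r*(r - 5)*(r - 5)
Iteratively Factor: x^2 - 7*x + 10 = (x - 5)*(x - 2)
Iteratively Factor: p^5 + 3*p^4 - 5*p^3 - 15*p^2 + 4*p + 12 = (p - 2)*(p^4 + 5*p^3 + 5*p^2 - 5*p - 6) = (p - 2)*(p - 1)*(p^3 + 6*p^2 + 11*p + 6) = (p - 2)*(p - 1)*(p + 2)*(p^2 + 4*p + 3) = (p - 2)*(p - 1)*(p + 1)*(p + 2)*(p + 3)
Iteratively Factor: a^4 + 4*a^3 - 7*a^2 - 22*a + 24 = (a - 2)*(a^3 + 6*a^2 + 5*a - 12) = (a - 2)*(a + 3)*(a^2 + 3*a - 4) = (a - 2)*(a - 1)*(a + 3)*(a + 4)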